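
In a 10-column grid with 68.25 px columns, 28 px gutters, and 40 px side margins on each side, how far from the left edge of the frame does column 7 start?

Column 7 starts at margin + 6·(column + gutter) = 40 + 6·96.25 = 617.5 px.

617.5 px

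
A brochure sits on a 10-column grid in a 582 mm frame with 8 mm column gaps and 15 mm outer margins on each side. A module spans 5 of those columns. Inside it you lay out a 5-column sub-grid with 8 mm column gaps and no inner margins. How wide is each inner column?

48 mm

Take off 30 mm of margins, leaving 552 mm.
10 columns + 9 column gaps: 10c + 9·8 = 552.
10c = 552 − 72 = 480, so c = 48 mm.
5 columns plus 4 column gaps: 240 + 32 = 272 mm.
272 − 4·8 = 240; ÷5 gives d = 48 mm.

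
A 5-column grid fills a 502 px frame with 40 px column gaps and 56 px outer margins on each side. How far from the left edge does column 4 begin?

Inside the margins: 502 − 112 = 390 px.
5c + 4·40 = 390 → 5c = 230 → c = 46 px.
Column 4 starts at margin + 3·(column + gutter) = 56 + 3·86 = 314 px.

314 px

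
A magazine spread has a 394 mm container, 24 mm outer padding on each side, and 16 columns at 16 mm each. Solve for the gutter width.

6 mm

Take off 48 mm of margins, leaving 346 mm.
16·16 + 15g = 346 → 15g = 90 → g = 6 mm.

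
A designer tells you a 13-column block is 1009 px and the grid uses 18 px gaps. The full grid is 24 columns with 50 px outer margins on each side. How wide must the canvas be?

1978 px

Subtracting 12 gaps of 18 leaves 793 for 13 columns, so c = 61 px.
Adding margins, columns and gutters: 100 + 1464 + 414 = 1978 px.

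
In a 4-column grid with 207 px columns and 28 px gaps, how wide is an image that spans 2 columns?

2 columns plus 1 gap: 414 + 28 = 442 px.

442 px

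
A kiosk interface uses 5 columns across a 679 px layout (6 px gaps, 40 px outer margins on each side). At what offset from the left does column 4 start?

Inside the margins: 679 − 80 = 599 px.
5 columns + 4 gaps: 5c + 4·6 = 599.
5c = 599 − 24 = 575, so c = 115 px.
Before column 4: the margin + 3 columns + 3 gaps.
Offset = 40 + 3·(115 + 6) = 40 + 363 = 403 px.

403 px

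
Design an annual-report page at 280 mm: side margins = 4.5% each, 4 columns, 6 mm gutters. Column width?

Margins: 4.5% × 280 = 12.6 mm each, so content = 280 − 25.2 = 254.8 mm.
4 columns + 3 gutters: 4c + 3·6 = 254.8.
4c = 254.8 − 18 = 236.8, so c = 59.2 mm.

59.2 mm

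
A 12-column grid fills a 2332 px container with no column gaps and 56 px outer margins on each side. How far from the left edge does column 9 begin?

1536 px

Take off 112 px of margins, leaving 2220 px.
2220 / 12 = 185 px per column.
Each column+gutter stride is 185 px; 8 of them past the 56 px margin is 56 + 1480 = 1536 px.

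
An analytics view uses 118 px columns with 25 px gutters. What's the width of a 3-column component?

3 columns plus 2 gutters: 354 + 50 = 404 px.

404 px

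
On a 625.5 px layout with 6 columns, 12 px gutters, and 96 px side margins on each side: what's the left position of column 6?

Content = 625.5 − 2·96 = 433.5 px.
6 columns + 5 gutters: 6c + 5·12 = 433.5.
6c = 433.5 − 60 = 373.5, so c = 62.25 px.
Column 6 starts at margin + 5·(column + gutter) = 96 + 5·74.25 = 467.25 px.

467.25 px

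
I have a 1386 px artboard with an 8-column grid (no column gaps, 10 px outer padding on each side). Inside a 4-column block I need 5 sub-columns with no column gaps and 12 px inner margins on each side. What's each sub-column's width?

131.8 px

Take off 20 px of margins, leaving 1366 px.
8c = 1366 → c = 170.75 px.
4-column span = 4·170.75 = 683 px.
Inner content = 683 − 2·12 = 659 px.
5d = 659 → d = 131.8 px.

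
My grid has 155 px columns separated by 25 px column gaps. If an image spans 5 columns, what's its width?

875 px

Span of 5: 5·155 + 4·25 = 775 + 100 = 875 px.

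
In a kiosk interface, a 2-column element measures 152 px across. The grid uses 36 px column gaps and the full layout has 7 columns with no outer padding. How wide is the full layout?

2c + 1·36 = 152 → 2c = 116 → c = 58 px.
Layout = 7·58 + 6·36 = 406 + 216 = 622 px.

622 px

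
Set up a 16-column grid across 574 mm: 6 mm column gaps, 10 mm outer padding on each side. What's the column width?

Inside the margins: 574 − 20 = 554 mm.
16 columns + 15 column gaps: 16c + 15·6 = 554.
16c = 554 − 90 = 464, so c = 29 mm.

29 mm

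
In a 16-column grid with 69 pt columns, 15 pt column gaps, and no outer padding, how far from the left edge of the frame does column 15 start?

1176 pt

Each column+gutter stride is 84 pt; with no margin, 14 of them is 1176 pt.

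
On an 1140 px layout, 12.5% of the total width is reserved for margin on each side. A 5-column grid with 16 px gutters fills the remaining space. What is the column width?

158.2 px

1140 × (1 − 2·12.5%) = 1140 × 75% = 855 px for the columns.
5 columns + 4 gutters: 5c + 4·16 = 855.
5c = 855 − 64 = 791, so c = 158.2 px.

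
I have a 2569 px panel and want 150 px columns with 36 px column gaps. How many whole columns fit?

k columns need k·150 + (k−1)·36 = k·186 − 36.
k·186 − 36 ≤ 2569 → k ≤ 2605 / 186 ≈ 14.01, so k = 14.

14 columns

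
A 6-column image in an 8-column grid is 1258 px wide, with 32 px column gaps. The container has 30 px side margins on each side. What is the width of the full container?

1258 − 5·32 = 1098; ÷6 gives c = 183 px.
Total width: 2·30 + 8·183 + 7·32 = 1748 px.

1748 px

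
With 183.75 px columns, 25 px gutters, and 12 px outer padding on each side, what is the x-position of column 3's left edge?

429.5 px

Column 3 starts at margin + 2·(column + gutter) = 12 + 2·208.75 = 429.5 px.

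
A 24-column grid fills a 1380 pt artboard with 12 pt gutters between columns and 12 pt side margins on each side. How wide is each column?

45 pt

Subtract both margins: 1380 − 2·12 = 1356 pt.
1356 − 23·12 = 1080; ÷24 gives c = 45 pt.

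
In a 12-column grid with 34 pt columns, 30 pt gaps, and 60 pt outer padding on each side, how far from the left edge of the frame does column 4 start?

252 pt

Column 4 starts at margin + 3·(column + gutter) = 60 + 3·64 = 252 pt.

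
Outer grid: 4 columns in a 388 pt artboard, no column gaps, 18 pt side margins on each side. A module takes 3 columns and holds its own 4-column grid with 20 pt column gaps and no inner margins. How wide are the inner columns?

Inside the margins: 388 − 36 = 352 pt.
With no column gaps, each column is 352/4 = 88 pt.
3-column span = 3·88 = 264 pt.
Subtracting 3 column gaps of 20 leaves 204 for 4 columns, so d = 51 pt.

51 pt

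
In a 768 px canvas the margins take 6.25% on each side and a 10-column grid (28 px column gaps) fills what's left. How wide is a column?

Each margin = 6.25% of 768 = 48 px; content = 768 − 2·48 = 672 px.
10c + 9·28 = 672 → 10c = 420 → c = 42 px.

42 px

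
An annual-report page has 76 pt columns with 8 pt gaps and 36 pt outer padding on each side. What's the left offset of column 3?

Column 3 starts at margin + 2·(column + gutter) = 36 + 2·84 = 204 pt.

204 pt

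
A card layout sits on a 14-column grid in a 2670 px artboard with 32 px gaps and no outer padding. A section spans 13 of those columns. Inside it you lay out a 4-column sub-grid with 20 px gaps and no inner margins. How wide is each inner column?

604.25 px

14 columns + 13 gaps: 14c + 13·32 = 2670.
14c = 2670 − 416 = 2254, so c = 161 px.
13-column span = 13·161 + 12·32 = 2477 px.
2477 − 3·20 = 2417; ÷4 gives d = 604.25 px.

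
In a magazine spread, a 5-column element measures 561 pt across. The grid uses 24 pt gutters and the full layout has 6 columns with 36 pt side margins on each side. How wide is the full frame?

561 − 4·24 = 465; ÷5 gives c = 93 pt.
Total width: 2·36 + 6·93 + 5·24 = 750 pt.

750 pt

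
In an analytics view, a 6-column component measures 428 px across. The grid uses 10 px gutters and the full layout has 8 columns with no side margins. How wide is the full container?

428 − 5·10 = 378; ÷6 gives c = 63 px.
Container = 8·63 + 7·10 = 504 + 70 = 574 px.

574 px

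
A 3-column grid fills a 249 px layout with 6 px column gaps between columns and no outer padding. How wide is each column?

79 px

3c + 2·6 = 249 → 3c = 237 → c = 79 px.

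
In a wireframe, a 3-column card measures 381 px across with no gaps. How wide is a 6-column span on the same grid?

762 px

With no gaps, each column is 381/3 = 127 px.
6-column span = 6·127 = 762 px.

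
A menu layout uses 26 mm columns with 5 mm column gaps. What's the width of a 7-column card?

212 mm

7-column span = 7·26 + 6·5 = 212 mm.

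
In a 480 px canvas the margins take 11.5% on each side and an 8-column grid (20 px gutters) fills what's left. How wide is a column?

28.7 px

480 × (1 − 2·11.5%) = 480 × 77% = 369.6 px for the columns.
369.6 − 7·20 = 229.6; ÷8 gives c = 28.7 px.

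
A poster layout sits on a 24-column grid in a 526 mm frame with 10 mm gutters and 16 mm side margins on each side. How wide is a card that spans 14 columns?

284 mm

Take off 32 mm of margins, leaving 494 mm.
24 columns + 23 gutters: 24c + 23·10 = 494.
24c = 494 − 230 = 264, so c = 11 mm.
Span of 14: 14·11 + 13·10 = 154 + 130 = 284 mm.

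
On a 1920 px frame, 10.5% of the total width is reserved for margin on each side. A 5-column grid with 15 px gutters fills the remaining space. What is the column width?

291.36 px

1920 × (1 − 2·10.5%) = 1920 × 79% = 1516.8 px for the columns.
Subtracting 4 gutters of 15 leaves 1456.8 for 5 columns, so c = 291.36 px.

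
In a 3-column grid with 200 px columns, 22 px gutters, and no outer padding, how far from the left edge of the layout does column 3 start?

444 px

Each column+gutter stride is 222 px; with no margin, 2 of them is 444 px.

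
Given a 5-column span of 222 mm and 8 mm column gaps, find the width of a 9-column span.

406 mm

5 columns + 4 column gaps: 5c + 4·8 = 222.
5c = 222 − 32 = 190, so c = 38 mm.
9-column span = 9·38 + 8·8 = 406 mm.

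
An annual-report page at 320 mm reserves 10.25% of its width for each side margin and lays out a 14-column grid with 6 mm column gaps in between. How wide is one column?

12.6 mm

Each margin = 10.25% of 320 = 32.8 mm; content = 320 − 2·32.8 = 254.4 mm.
14 columns + 13 column gaps: 14c + 13·6 = 254.4.
14c = 254.4 − 78 = 176.4, so c = 12.6 mm.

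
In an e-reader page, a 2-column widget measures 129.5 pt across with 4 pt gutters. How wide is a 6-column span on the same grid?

396.5 pt

129.5 − 1·4 = 125.5; ÷2 gives c = 62.75 pt.
Span of 6: 6·62.75 + 5·4 = 376.5 + 20 = 396.5 pt.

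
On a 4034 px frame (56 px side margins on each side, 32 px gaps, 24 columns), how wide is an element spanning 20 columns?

Inside the margins: 4034 − 112 = 3922 px.
24 columns + 23 gaps: 24c + 23·32 = 3922.
24c = 3922 − 736 = 3186, so c = 132.75 px.
20-column span = 20·132.75 + 19·32 = 3263 px.

3263 px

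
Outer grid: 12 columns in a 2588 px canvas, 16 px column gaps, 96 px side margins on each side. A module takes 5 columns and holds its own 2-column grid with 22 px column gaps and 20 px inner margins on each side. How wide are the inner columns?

463.5 px

Inside the margins: 2588 − 192 = 2396 px.
12c + 11·16 = 2396 → 12c = 2220 → c = 185 px.
5 columns plus 4 column gaps: 925 + 64 = 989 px.
Inner content = 989 − 2·20 = 949 px.
949 − 1·22 = 927; ÷2 gives d = 463.5 px.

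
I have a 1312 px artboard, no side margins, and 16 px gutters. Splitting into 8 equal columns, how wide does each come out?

8c + 7·16 = 1312 → 8c = 1200 → c = 150 px.

150 px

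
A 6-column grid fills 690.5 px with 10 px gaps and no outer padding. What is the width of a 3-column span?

6c + 5·10 = 690.5 → 6c = 640.5 → c = 106.75 px.
Span of 3: 3·106.75 + 2·10 = 320.25 + 20 = 340.25 px.

340.25 px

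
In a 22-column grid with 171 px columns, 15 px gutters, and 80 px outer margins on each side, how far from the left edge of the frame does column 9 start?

1568 px

Column 9 starts at margin + 8·(column + gutter) = 80 + 8·186 = 1568 px.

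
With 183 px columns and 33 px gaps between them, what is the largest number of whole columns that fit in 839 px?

4 columns

4 columns: 4·183 + 3·33 = 831 px ≤ 839.
5 columns: 1047 px > 839. So 4.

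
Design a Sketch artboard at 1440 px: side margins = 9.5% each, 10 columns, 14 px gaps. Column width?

Margins: 9.5% × 1440 = 136.8 px each, so content = 1440 − 273.6 = 1166.4 px.
10c + 9·14 = 1166.4 → 10c = 1040.4 → c = 104.04 px.

104.04 px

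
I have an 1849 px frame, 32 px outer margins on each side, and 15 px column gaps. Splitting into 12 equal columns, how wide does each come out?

Take off 64 px of margins, leaving 1785 px.
Subtracting 11 column gaps of 15 leaves 1620 for 12 columns, so c = 135 px.

135 px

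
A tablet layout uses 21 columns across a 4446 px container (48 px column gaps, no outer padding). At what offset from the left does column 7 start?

1284 px

Subtracting 20 column gaps of 48 leaves 3486 for 21 columns, so c = 166 px.
Each column+gutter stride is 214 px; with no margin, 6 of them is 1284 px.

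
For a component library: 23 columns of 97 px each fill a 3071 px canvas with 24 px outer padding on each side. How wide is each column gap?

Inside the margins: 3071 − 48 = 3023 px.
Columns use 2231 px, leaving 792 px across 22 column gaps = 36 px each.

36 px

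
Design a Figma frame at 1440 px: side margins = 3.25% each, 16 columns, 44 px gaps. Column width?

Each margin = 3.25% of 1440 = 46.8 px; content = 1440 − 2·46.8 = 1346.4 px.
16c + 15·44 = 1346.4 → 16c = 686.4 → c = 42.9 px.

42.9 px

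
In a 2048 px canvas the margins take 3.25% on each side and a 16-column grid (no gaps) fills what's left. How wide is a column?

119.68 px

Margins: 3.25% × 2048 = 66.56 px each, so content = 2048 − 133.12 = 1914.88 px.
With no gaps, each column is 1914.88/16 = 119.68 px.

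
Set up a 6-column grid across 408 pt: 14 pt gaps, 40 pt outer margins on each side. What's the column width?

Content width = 408 − 2·40 = 328 pt.
6 columns + 5 gaps: 6c + 5·14 = 328.
6c = 328 − 70 = 258, so c = 43 pt.

43 pt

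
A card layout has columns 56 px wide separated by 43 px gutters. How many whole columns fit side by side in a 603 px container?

6 columns

k columns need k·56 + (k−1)·43 = k·99 − 43.
k·99 − 43 ≤ 603 → k ≤ 646 / 99 ≈ 6.53, so k = 6.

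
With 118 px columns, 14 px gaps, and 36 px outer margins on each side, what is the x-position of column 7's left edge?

828 px

Before column 7: the margin + 6 columns + 6 gaps.
Offset = 36 + 6·(118 + 14) = 36 + 792 = 828 px.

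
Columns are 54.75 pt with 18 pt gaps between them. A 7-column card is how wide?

491.25 pt

7 columns plus 6 gaps: 383.25 + 108 = 491.25 pt.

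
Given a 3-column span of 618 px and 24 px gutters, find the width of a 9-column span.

1902 px

618 − 2·24 = 570; ÷3 gives c = 190 px.
Span of 9: 9·190 + 8·24 = 1710 + 192 = 1902 px.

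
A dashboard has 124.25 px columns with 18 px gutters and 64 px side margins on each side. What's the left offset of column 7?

917.5 px

Before column 7: the margin + 6 columns + 6 gutters.
Offset = 64 + 6·(124.25 + 18) = 64 + 853.5 = 917.5 px.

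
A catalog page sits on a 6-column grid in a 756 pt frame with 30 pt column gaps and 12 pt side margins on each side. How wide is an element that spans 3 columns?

351 pt

Subtract both margins: 756 − 2·12 = 732 pt.
6c + 5·30 = 732 → 6c = 582 → c = 97 pt.
Span of 3: 3·97 + 2·30 = 291 + 60 = 351 pt.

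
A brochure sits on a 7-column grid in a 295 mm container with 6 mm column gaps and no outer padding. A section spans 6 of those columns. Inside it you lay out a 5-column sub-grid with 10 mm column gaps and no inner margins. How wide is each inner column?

42.4 mm

7 columns + 6 column gaps: 7c + 6·6 = 295.
7c = 295 − 36 = 259, so c = 37 mm.
Span of 6: 6·37 + 5·6 = 222 + 30 = 252 mm.
5 columns + 4 column gaps: 5d + 4·10 = 252.
5d = 252 − 40 = 212, so d = 42.4 mm.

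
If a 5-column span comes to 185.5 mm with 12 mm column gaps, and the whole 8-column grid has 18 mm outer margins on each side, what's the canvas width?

340 mm

Subtracting 4 column gaps of 12 leaves 137.5 for 5 columns, so c = 27.5 mm.
Adding margins, columns and gutters: 36 + 220 + 84 = 340 mm.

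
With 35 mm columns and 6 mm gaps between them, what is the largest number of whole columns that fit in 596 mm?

14 columns: 14·35 + 13·6 = 568 mm ≤ 596.
15 columns: 609 mm > 596. So 14.

14 columns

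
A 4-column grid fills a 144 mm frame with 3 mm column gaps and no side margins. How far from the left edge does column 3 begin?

4c + 3·3 = 144 → 4c = 135 → c = 33.75 mm.
Each column+gutter stride is 36.75 mm; with no margin, 2 of them is 73.5 mm.

73.5 mm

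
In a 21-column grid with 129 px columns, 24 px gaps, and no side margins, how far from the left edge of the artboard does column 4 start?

459 px

Before column 4: 3 columns + 3 gaps.
Offset = 3·(129 + 24) = 3·153 = 459 px.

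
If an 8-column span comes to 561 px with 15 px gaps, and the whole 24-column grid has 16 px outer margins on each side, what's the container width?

1745 px

8 columns + 7 gaps: 8c + 7·15 = 561.
8c = 561 − 105 = 456, so c = 57 px.
Total width: 2·16 + 24·57 + 23·15 = 1745 px.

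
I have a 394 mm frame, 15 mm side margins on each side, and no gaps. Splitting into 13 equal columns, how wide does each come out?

Subtract both margins: 394 − 2·15 = 364 mm.
364 / 13 = 28 mm per column.

28 mm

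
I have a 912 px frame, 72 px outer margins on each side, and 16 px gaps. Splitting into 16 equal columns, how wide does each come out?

33 px

Content width = 912 − 2·72 = 768 px.
16c + 15·16 = 768 → 16c = 528 → c = 33 px.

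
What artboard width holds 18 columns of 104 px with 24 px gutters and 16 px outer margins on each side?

2312 px

Total width: 2·16 + 18·104 + 17·24 = 2312 px.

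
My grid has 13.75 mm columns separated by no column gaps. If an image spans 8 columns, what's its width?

110 mm

With no column gaps, 8 columns span 8·13.75 = 110 mm.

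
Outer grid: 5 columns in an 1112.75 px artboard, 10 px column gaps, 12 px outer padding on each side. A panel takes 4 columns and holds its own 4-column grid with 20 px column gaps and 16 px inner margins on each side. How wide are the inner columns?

194.25 px

Take off 24 px of margins, leaving 1088.75 px.
Subtracting 4 column gaps of 10 leaves 1048.75 for 5 columns, so c = 209.75 px.
4-column span = 4·209.75 + 3·10 = 869 px.
Inner content = 869 − 2·16 = 837 px.
4 columns + 3 column gaps: 4d + 3·20 = 837.
4d = 837 − 60 = 777, so d = 194.25 px.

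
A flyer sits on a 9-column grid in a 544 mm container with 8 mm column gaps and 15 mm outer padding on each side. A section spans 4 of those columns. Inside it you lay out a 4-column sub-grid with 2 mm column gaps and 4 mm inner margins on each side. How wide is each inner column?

Outer content = 544 − 2·15 = 514 mm.
514 − 8·8 = 450; ÷9 gives c = 50 mm.
4 columns plus 3 column gaps: 200 + 24 = 224 mm.
Inner content = 224 − 2·4 = 216 mm.
Subtracting 3 column gaps of 2 leaves 210 for 4 columns, so d = 52.5 mm.

52.5 mm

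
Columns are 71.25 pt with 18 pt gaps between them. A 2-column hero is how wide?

160.5 pt

Span of 2: 2·71.25 + 1·18 = 142.5 + 18 = 160.5 pt.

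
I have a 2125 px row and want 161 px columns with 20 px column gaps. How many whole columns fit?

11 columns

k columns need k·161 + (k−1)·20 = k·181 − 20.
k·181 − 20 ≤ 2125 → k ≤ 2145 / 181 ≈ 11.85, so k = 11.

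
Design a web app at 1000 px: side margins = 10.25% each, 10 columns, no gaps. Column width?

79.5 px

Margins: 10.25% × 1000 = 102.5 px each, so content = 1000 − 205 = 795 px.
10c = 795 → c = 79.5 px.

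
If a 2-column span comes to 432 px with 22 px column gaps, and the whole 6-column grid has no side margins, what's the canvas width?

432 − 1·22 = 410; ÷2 gives c = 205 px.
Summing: 1230 + 110 = 1340 px.

1340 px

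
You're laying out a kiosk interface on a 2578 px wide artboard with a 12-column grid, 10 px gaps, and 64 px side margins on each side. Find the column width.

195 px

Take off 128 px of margins, leaving 2450 px.
12c + 11·10 = 2450 → 12c = 2340 → c = 195 px.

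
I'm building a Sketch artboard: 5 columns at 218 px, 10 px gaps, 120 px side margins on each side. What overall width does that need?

Total width: 2·120 + 5·218 + 4·10 = 1370 px.

1370 px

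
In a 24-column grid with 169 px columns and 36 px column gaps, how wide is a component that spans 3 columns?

579 px

Span of 3: 3·169 + 2·36 = 507 + 72 = 579 px.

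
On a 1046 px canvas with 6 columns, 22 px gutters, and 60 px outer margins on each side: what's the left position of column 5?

Inside the margins: 1046 − 120 = 926 px.
6 columns + 5 gutters: 6c + 5·22 = 926.
6c = 926 − 110 = 816, so c = 136 px.
Before column 5: the margin + 4 columns + 4 gutters.
Offset = 60 + 4·(136 + 22) = 60 + 632 = 692 px.

692 px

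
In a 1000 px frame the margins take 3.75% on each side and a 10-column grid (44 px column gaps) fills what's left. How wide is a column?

52.9 px

Each margin = 3.75% of 1000 = 37.5 px; content = 1000 − 2·37.5 = 925 px.
925 − 9·44 = 529; ÷10 gives c = 52.9 px.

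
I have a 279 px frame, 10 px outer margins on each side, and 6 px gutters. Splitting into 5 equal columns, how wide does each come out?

47 px

Subtract both margins: 279 − 2·10 = 259 px.
259 − 4·6 = 235; ÷5 gives c = 47 px.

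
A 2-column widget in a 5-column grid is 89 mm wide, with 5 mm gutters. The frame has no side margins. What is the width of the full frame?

230 mm

Subtracting 1 gutter of 5 leaves 84 for 2 columns, so c = 42 mm.
Frame = 5·42 + 4·5 = 210 + 20 = 230 mm.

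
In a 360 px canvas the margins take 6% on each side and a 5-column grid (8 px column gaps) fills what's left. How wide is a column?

Margins: 6% × 360 = 21.6 px each, so content = 360 − 43.2 = 316.8 px.
5 columns + 4 column gaps: 5c + 4·8 = 316.8.
5c = 316.8 − 32 = 284.8, so c = 56.96 px.

56.96 px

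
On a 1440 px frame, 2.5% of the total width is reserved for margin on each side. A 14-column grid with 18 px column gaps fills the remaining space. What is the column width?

81 px

Each margin = 2.5% of 1440 = 36 px; content = 1440 − 2·36 = 1368 px.
14c + 13·18 = 1368 → 14c = 1134 → c = 81 px.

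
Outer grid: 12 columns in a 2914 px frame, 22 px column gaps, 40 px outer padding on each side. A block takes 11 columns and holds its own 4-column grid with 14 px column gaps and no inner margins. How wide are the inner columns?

638.5 px

Take off 80 px of margins, leaving 2834 px.
12 columns + 11 column gaps: 12c + 11·22 = 2834.
12c = 2834 − 242 = 2592, so c = 216 px.
11 columns plus 10 column gaps: 2376 + 220 = 2596 px.
Subtracting 3 column gaps of 14 leaves 2554 for 4 columns, so d = 638.5 px.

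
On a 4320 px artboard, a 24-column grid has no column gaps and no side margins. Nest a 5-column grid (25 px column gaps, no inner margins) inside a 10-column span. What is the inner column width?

340 px

With no column gaps, each column is 4320/24 = 180 px.
10-column span = 10·180 = 1800 px.
5 columns + 4 column gaps: 5d + 4·25 = 1800.
5d = 1800 − 100 = 1700, so d = 340 px.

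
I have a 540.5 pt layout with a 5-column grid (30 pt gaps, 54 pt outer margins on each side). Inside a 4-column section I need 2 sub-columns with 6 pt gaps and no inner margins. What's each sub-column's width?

167 pt

Outer content = 540.5 − 2·54 = 432.5 pt.
432.5 − 4·30 = 312.5; ÷5 gives c = 62.5 pt.
4-column span = 4·62.5 + 3·30 = 340 pt.
340 − 1·6 = 334; ÷2 gives d = 167 pt.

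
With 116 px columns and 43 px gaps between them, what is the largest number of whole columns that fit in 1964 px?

12 columns

Each extra column adds 116 + 43 = 159 px.
(1964 + 43) / 159 = 12.62, so 12 columns fit.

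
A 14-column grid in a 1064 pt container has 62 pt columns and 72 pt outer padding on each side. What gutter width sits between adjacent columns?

Subtract both margins: 1064 − 2·72 = 920 pt.
14·62 + 13g = 920 → 13g = 52 → g = 4 pt.

4 pt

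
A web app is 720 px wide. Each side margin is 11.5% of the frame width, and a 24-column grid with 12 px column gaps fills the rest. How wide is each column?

Margins: 11.5% × 720 = 82.8 px each, so content = 720 − 165.6 = 554.4 px.
554.4 − 23·12 = 278.4; ÷24 gives c = 11.6 px.

11.6 px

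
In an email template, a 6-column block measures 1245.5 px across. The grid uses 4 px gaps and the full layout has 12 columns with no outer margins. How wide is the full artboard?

6 columns + 5 gaps: 6c + 5·4 = 1245.5.
6c = 1245.5 − 20 = 1225.5, so c = 204.25 px.
Total width: 12·204.25 + 11·4 = 2495 px.

2495 px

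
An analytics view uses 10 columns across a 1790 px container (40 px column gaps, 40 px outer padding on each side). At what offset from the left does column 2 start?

Take off 80 px of margins, leaving 1710 px.
10c + 9·40 = 1710 → 10c = 1350 → c = 135 px.
Column 2 starts at margin + 1·(column + gutter) = 40 + 1·175 = 215 px.

215 px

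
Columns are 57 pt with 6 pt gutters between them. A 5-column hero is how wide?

5-column span = 5·57 + 4·6 = 309 pt.

309 pt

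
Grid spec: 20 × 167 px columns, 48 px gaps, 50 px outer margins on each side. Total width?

Artboard = 2·50 + 20·167 + 19·48 = 100 + 3340 + 912 = 4352 px.

4352 px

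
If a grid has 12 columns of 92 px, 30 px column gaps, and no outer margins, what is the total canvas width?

Total width: 12·92 + 11·30 = 1434 px.

1434 px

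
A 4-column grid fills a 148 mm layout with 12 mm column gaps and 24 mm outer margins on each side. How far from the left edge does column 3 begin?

Take off 48 mm of margins, leaving 100 mm.
100 − 3·12 = 64; ÷4 gives c = 16 mm.
Column 3 starts at margin + 2·(column + gutter) = 24 + 2·28 = 80 mm.

80 mm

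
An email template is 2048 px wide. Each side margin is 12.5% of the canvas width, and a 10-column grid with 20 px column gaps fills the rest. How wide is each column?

2048 × (1 − 2·12.5%) = 2048 × 75% = 1536 px for the columns.
Subtracting 9 column gaps of 20 leaves 1356 for 10 columns, so c = 135.6 px.

135.6 px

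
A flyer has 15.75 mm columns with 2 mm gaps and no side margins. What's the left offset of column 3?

Before column 3: 2 columns + 2 gaps.
Offset = 2·(15.75 + 2) = 2·17.75 = 35.5 mm.

35.5 mm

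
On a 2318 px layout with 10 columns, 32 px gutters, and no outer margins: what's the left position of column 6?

10c + 9·32 = 2318 → 10c = 2030 → c = 203 px.
Each column+gutter stride is 235 px; with no margin, 5 of them is 1175 px.

1175 px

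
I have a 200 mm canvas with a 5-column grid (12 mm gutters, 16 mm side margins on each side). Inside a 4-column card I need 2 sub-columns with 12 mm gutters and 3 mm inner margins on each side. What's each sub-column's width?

57 mm

Inside the margins: 200 − 32 = 168 mm.
168 − 4·12 = 120; ÷5 gives c = 24 mm.
Span of 4: 4·24 + 3·12 = 96 + 36 = 132 mm.
Inner content = 132 − 2·3 = 126 mm.
2d + 1·12 = 126 → 2d = 114 → d = 57 mm.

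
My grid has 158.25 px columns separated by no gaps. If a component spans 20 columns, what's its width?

With no gaps, 20 columns span 20·158.25 = 3165 px.

3165 px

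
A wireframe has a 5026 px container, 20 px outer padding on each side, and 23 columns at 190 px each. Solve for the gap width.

28 px

Inside the margins: 5026 − 40 = 4986 px.
23·190 + 22g = 4986 → 22g = 616 → g = 28 px.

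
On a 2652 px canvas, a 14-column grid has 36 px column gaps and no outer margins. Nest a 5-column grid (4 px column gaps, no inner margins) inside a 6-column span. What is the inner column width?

220 px

2652 − 13·36 = 2184; ÷14 gives c = 156 px.
Span of 6: 6·156 + 5·36 = 936 + 180 = 1116 px.
Subtracting 4 column gaps of 4 leaves 1100 for 5 columns, so d = 220 px.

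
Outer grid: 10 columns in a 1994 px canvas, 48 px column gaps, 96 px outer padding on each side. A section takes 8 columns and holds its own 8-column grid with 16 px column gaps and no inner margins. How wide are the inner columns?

165 px

Outer content = 1994 − 2·96 = 1802 px.
Subtracting 9 column gaps of 48 leaves 1370 for 10 columns, so c = 137 px.
8 columns plus 7 column gaps: 1096 + 336 = 1432 px.
1432 − 7·16 = 1320; ÷8 gives d = 165 px.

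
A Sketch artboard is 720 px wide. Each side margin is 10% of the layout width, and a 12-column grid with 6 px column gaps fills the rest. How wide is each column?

42.5 px

720 × (1 − 2·10%) = 720 × 80% = 576 px for the columns.
12c + 11·6 = 576 → 12c = 510 → c = 42.5 px.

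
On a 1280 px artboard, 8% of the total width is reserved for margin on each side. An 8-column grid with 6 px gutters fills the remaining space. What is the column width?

129.15 px

Each margin = 8% of 1280 = 102.4 px; content = 1280 − 2·102.4 = 1075.2 px.
1075.2 − 7·6 = 1033.2; ÷8 gives c = 129.15 px.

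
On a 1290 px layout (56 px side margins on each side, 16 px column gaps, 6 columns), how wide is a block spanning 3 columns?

Inside the margins: 1290 − 112 = 1178 px.
6 columns + 5 column gaps: 6c + 5·16 = 1178.
6c = 1178 − 80 = 1098, so c = 183 px.
3-column span = 3·183 + 2·16 = 581 px.

581 px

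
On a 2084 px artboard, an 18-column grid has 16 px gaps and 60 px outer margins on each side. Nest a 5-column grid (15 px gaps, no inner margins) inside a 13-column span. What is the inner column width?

Subtract both margins: 2084 − 2·60 = 1964 px.
18c + 17·16 = 1964 → 18c = 1692 → c = 94 px.
Span of 13: 13·94 + 12·16 = 1222 + 192 = 1414 px.
1414 − 4·15 = 1354; ÷5 gives d = 270.8 px.

270.8 px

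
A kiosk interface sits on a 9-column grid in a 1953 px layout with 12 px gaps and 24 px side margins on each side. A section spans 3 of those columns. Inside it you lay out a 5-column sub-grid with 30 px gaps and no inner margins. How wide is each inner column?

Inside the margins: 1953 − 48 = 1905 px.
1905 − 8·12 = 1809; ÷9 gives c = 201 px.
3 columns plus 2 gaps: 603 + 24 = 627 px.
5d + 4·30 = 627 → 5d = 507 → d = 101.4 px.

101.4 px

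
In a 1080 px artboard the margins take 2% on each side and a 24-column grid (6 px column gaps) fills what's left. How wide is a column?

37.45 px

Margins: 2% × 1080 = 21.6 px each, so content = 1080 − 43.2 = 1036.8 px.
24 columns + 23 column gaps: 24c + 23·6 = 1036.8.
24c = 1036.8 − 138 = 898.8, so c = 37.45 px.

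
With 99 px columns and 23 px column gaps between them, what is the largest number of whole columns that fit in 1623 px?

13 columns

k columns need k·99 + (k−1)·23 = k·122 − 23.
k·122 − 23 ≤ 1623 → k ≤ 1646 / 122 ≈ 13.49, so k = 13.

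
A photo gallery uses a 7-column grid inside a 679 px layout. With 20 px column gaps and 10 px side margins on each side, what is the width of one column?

77 px

Subtract both margins: 679 − 2·10 = 659 px.
Subtracting 6 column gaps of 20 leaves 539 for 7 columns, so c = 77 px.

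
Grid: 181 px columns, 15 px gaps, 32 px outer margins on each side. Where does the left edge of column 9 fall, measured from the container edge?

Before column 9: the margin + 8 columns + 8 gaps.
Offset = 32 + 8·(181 + 15) = 32 + 1568 = 1600 px.

1600 px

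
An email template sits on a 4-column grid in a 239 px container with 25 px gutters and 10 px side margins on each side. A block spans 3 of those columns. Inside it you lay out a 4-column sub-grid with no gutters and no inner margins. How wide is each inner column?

Take off 20 px of margins, leaving 219 px.
4 columns + 3 gutters: 4c + 3·25 = 219.
4c = 219 − 75 = 144, so c = 36 px.
Span of 3: 3·36 + 2·25 = 108 + 50 = 158 px.
158 / 4 = 39.5 px per column.

39.5 px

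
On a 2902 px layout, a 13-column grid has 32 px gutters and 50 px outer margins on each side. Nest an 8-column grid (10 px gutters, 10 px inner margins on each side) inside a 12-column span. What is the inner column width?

Outer content = 2902 − 2·50 = 2802 px.
13c + 12·32 = 2802 → 13c = 2418 → c = 186 px.
12 columns plus 11 gutters: 2232 + 352 = 2584 px.
Inner content = 2584 − 2·10 = 2564 px.
2564 − 7·10 = 2494; ÷8 gives d = 311.75 px.

311.75 px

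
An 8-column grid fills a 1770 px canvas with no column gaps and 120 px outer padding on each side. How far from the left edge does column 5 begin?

Subtract both margins: 1770 − 2·120 = 1530 px.
1530 / 8 = 191.25 px per column.
Each column+gutter stride is 191.25 px; 4 of them past the 120 px margin is 120 + 765 = 885 px.

885 px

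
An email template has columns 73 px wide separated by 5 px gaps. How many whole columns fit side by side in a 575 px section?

7 columns

k columns need k·73 + (k−1)·5 = k·78 − 5.
k·78 − 5 ≤ 575 → k ≤ 580 / 78 ≈ 7.44, so k = 7.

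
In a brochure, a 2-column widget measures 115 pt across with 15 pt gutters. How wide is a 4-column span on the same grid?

245 pt

2c + 1·15 = 115 → 2c = 100 → c = 50 pt.
4-column span = 4·50 + 3·15 = 245 pt.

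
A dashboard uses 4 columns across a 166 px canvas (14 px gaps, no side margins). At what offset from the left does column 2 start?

45 px

4 columns + 3 gaps: 4c + 3·14 = 166.
4c = 166 − 42 = 124, so c = 31 px.
Each column+gutter stride is 45 px; with no margin, 1 of them is 45 px.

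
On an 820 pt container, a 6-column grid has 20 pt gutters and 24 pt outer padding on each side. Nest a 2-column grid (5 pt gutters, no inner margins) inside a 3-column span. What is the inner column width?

Outer content = 820 − 2·24 = 772 pt.
6 columns + 5 gutters: 6c + 5·20 = 772.
6c = 772 − 100 = 672, so c = 112 pt.
3-column span = 3·112 + 2·20 = 376 pt.
Subtracting 1 gutter of 5 leaves 371 for 2 columns, so d = 185.5 pt.

185.5 pt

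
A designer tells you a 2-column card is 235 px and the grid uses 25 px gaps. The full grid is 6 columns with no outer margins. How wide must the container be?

755 px

2 columns + 1 gap: 2c + 1·25 = 235.
2c = 235 − 25 = 210, so c = 105 px.
Summing: 630 + 125 = 755 px.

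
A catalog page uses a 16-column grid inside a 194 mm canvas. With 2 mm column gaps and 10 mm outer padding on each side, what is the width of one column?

9 mm

Content width = 194 − 2·10 = 174 mm.
16 columns + 15 column gaps: 16c + 15·2 = 174.
16c = 174 − 30 = 144, so c = 9 mm.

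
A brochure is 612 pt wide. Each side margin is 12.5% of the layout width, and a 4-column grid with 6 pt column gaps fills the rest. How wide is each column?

110.25 pt

612 × (1 − 2·12.5%) = 612 × 75% = 459 pt for the columns.
4 columns + 3 column gaps: 4c + 3·6 = 459.
4c = 459 − 18 = 441, so c = 110.25 pt.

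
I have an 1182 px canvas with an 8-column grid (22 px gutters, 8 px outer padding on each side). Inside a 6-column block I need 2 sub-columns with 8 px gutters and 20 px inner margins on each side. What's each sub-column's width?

410.5 px

Inside the margins: 1182 − 16 = 1166 px.
8 columns + 7 gutters: 8c + 7·22 = 1166.
8c = 1166 − 154 = 1012, so c = 126.5 px.
Span of 6: 6·126.5 + 5·22 = 759 + 110 = 869 px.
Inner content = 869 − 2·20 = 829 px.
829 − 1·8 = 821; ÷2 gives d = 410.5 px.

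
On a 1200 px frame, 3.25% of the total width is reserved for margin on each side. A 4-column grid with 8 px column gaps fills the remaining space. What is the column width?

1200 × (1 − 2·3.25%) = 1200 × 93.5% = 1122 px for the columns.
1122 − 3·8 = 1098; ÷4 gives c = 274.5 px.

274.5 px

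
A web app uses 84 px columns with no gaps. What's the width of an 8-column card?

With no gaps, 8 columns span 8·84 = 672 px.

672 px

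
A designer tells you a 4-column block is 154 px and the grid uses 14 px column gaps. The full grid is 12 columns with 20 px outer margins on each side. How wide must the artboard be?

530 px

4c + 3·14 = 154 → 4c = 112 → c = 28 px.
Artboard = 2·20 + 12·28 + 11·14 = 40 + 336 + 154 = 530 px.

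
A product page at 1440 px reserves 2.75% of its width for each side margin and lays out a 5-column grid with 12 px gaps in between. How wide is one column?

262.56 px

Margins: 2.75% × 1440 = 39.6 px each, so content = 1440 − 79.2 = 1360.8 px.
Subtracting 4 gaps of 12 leaves 1312.8 for 5 columns, so c = 262.56 px.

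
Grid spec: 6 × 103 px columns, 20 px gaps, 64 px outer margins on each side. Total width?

Frame = 2·64 + 6·103 + 5·20 = 128 + 618 + 100 = 846 px.

846 px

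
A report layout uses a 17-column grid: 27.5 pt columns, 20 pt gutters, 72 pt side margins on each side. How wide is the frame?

Total width: 2·72 + 17·27.5 + 16·20 = 931.5 pt.

931.5 pt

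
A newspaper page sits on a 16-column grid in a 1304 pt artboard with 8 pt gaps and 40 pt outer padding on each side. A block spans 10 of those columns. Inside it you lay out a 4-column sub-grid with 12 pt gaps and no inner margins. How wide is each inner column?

Inside the margins: 1304 − 80 = 1224 pt.
1224 − 15·8 = 1104; ÷16 gives c = 69 pt.
10-column span = 10·69 + 9·8 = 762 pt.
Subtracting 3 gaps of 12 leaves 726 for 4 columns, so d = 181.5 pt.

181.5 pt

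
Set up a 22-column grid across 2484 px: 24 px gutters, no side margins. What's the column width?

22 columns + 21 gutters: 22c + 21·24 = 2484.
22c = 2484 − 504 = 1980, so c = 90 px.

90 px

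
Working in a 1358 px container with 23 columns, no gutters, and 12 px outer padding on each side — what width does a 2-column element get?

Inside the margins: 1358 − 24 = 1334 px.
23c = 1334 → c = 58 px.
2-column span = 2·58 = 116 px.

116 px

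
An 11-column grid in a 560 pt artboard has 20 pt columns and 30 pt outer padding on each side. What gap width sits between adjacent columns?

Content width = 560 − 2·30 = 500 pt.
Columns use 220 pt, leaving 280 pt across 10 gaps = 28 pt each.

28 pt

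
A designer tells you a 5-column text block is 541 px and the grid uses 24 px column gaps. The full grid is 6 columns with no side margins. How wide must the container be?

5 columns + 4 column gaps: 5c + 4·24 = 541.
5c = 541 − 96 = 445, so c = 89 px.
Total width: 6·89 + 5·24 = 654 px.

654 px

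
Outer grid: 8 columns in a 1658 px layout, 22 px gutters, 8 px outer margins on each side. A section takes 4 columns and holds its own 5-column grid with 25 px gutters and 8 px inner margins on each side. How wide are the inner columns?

138.8 px

Inside the margins: 1658 − 16 = 1642 px.
Subtracting 7 gutters of 22 leaves 1488 for 8 columns, so c = 186 px.
Span of 4: 4·186 + 3·22 = 744 + 66 = 810 px.
Inner content = 810 − 2·8 = 794 px.
794 − 4·25 = 694; ÷5 gives d = 138.8 px.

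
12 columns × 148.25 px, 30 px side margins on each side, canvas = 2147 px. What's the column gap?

Content width = 2147 − 2·30 = 2087 px.
12·148.25 + 11g = 2087 → 11g = 308 → g = 28 px.

28 px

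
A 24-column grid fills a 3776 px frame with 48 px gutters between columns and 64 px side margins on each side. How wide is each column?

Subtract both margins: 3776 − 2·64 = 3648 px.
Subtracting 23 gutters of 48 leaves 2544 for 24 columns, so c = 106 px.

106 px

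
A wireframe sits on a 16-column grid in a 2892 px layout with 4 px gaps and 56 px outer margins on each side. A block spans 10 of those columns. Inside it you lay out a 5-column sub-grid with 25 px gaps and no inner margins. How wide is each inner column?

327.2 px

Outer content = 2892 − 2·56 = 2780 px.
16 columns + 15 gaps: 16c + 15·4 = 2780.
16c = 2780 − 60 = 2720, so c = 170 px.
10 columns plus 9 gaps: 1700 + 36 = 1736 px.
Subtracting 4 gaps of 25 leaves 1636 for 5 columns, so d = 327.2 px.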